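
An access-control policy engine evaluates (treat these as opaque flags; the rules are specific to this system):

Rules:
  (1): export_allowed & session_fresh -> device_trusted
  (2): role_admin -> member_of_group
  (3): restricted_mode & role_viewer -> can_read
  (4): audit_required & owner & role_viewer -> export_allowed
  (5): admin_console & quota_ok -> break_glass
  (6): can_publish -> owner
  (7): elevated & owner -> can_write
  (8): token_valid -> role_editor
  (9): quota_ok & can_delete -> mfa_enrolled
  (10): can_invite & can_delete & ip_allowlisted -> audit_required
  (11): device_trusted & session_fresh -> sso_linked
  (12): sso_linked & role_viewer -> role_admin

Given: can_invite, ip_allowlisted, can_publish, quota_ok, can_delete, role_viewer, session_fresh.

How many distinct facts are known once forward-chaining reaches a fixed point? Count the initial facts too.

15

Round 1 fires (6), (9), (10), giving owner, mfa_enrolled, audit_required.
Round 2 fires (4), giving export_allowed.
Round 3 fires (1), giving device_trusted.
Round 4 fires (11), giving sso_linked.
Round 5 fires (12), giving role_admin.
Round 6 fires (2), giving member_of_group.
Closure: {audit_required, can_delete, can_invite, can_publish, device_trusted, export_allowed, ip_allowlisted, member_of_group, mfa_enrolled, owner, quota_ok, role_admin, role_viewer, session_fresh, sso_linked} — 15 facts.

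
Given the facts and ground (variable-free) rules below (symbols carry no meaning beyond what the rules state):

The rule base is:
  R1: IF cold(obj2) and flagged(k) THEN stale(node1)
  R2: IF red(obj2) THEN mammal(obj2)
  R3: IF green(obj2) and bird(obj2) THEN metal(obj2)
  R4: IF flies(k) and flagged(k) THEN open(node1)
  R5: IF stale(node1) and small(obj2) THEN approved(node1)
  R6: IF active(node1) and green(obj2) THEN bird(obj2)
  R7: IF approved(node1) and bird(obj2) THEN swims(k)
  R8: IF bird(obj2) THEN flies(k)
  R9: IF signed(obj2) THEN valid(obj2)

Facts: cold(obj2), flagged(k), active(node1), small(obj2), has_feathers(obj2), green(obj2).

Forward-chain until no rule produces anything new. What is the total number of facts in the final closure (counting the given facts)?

13

Round 1: R1 [IF cold(obj2) and flagged(k) THEN stale(node1)]; R6 [IF active(node1) and green(obj2) THEN bird(obj2)]. Adds stale(node1), bird(obj2).
Round 2: R3 [IF green(obj2) and bird(obj2) THEN metal(obj2)]; R5 [IF stale(node1) and small(obj2) THEN approved(node1)]; R8 [IF bird(obj2) THEN flies(k)]. Adds metal(obj2), approved(node1), flies(k).
Round 3: R4 [IF flies(k) and flagged(k) THEN open(node1)]; R7 [IF approved(node1) and bird(obj2) THEN swims(k)]. Adds open(node1), swims(k).
Closure: {active(node1), approved(node1), bird(obj2), cold(obj2), flagged(k), flies(k), green(obj2), has_feathers(obj2), metal(obj2), open(node1), small(obj2), stale(node1), swims(k)} — 13 facts.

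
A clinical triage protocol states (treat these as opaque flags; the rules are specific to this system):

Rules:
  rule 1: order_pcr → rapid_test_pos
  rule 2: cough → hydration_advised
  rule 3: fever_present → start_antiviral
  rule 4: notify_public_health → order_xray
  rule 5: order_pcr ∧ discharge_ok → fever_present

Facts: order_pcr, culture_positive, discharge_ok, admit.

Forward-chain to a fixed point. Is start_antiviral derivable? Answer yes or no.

yes

Round 1 fires rule 1, rule 5, giving rapid_test_pos, fever_present.
Round 2 fires rule 3, giving start_antiviral.
start_antiviral appears in round 2, so it is derivable.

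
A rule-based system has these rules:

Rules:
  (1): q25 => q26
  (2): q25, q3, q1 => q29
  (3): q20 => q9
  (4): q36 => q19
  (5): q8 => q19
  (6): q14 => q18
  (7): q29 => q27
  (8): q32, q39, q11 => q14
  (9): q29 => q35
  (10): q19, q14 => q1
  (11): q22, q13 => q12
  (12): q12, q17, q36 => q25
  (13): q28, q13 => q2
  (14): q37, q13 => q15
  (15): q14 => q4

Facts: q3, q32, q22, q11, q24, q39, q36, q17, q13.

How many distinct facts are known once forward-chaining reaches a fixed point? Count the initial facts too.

20

Round 1 — (4), (8), (11), derive q19, q14, q12.
Round 2 — (6), (10), (12), (15), derive q18, q1, q25, q4.
Round 3 — (1), (2), derive q26, q29.
Round 4 — (7), (9), derive q27, q35.
Closure: {q1, q11, q12, q13, q14, q17, q18, q19, q22, q24, q25, q26, q27, q29, q3, q32, q35, q36, q39, q4} — 20 facts.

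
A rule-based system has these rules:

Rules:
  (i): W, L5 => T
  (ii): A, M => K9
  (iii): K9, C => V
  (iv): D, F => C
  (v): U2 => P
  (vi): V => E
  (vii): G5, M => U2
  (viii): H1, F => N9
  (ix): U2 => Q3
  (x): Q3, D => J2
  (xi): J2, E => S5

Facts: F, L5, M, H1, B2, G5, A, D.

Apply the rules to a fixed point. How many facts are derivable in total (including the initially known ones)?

18

Round 1: (ii) [A, M => K9]; (iv) [D, F => C]; (vii) [G5, M => U2]; (viii) [H1, F => N9]. New: K9, C, U2, N9.
Round 2: (iii) [K9, C => V]; (v) [U2 => P]; (ix) [U2 => Q3]. New: V, P, Q3.
Round 3: (vi) [V => E]; (x) [Q3, D => J2]. New: E, J2.
Round 4: (xi) [J2, E => S5]. New: S5.
Closure: {A, B2, C, D, E, F, G5, H1, J2, K9, L5, M, N9, P, Q3, S5, U2, V} — 18 facts.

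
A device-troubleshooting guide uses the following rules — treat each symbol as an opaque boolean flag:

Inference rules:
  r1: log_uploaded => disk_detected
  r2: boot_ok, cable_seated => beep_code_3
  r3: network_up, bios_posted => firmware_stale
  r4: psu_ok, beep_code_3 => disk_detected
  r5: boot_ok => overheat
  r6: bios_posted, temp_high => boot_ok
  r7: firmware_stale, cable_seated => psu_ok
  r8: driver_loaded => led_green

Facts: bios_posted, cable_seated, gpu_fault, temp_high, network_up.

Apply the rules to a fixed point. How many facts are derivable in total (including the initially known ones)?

11

Round 1: r3 [network_up, bios_posted => firmware_stale]; r6 [bios_posted, temp_high => boot_ok]. New: firmware_stale, boot_ok.
Round 2: r2 [boot_ok, cable_seated => beep_code_3]; r5 [boot_ok => overheat]; r7 [firmware_stale, cable_seated => psu_ok]. New: beep_code_3, overheat, psu_ok.
Round 3: r4 [psu_ok, beep_code_3 => disk_detected]. New: disk_detected.
Closure: {beep_code_3, bios_posted, boot_ok, cable_seated, disk_detected, firmware_stale, gpu_fault, network_up, overheat, psu_ok, temp_high} — 11 facts.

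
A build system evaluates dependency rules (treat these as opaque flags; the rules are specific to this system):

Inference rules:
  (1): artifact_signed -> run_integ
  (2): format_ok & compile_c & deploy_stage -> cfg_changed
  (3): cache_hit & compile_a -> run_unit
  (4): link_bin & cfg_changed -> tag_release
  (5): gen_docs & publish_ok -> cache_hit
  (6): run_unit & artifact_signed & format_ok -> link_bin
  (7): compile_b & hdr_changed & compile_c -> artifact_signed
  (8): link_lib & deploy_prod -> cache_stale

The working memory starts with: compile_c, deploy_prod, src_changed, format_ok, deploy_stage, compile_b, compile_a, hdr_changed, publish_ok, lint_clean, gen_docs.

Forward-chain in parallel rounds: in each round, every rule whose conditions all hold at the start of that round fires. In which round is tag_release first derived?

4

Round 1: (2) [format_ok & compile_c & deploy_stage -> cfg_changed]; (5) [gen_docs & publish_ok -> cache_hit]; (7) [compile_b & hdr_changed & compile_c -> artifact_signed]. Adds cfg_changed, cache_hit, artifact_signed.
Round 2: (1) [artifact_signed -> run_integ]; (3) [cache_hit & compile_a -> run_unit]. Adds run_integ, run_unit.
Round 3: (6) [run_unit & artifact_signed & format_ok -> link_bin]. Adds link_bin.
Round 4: (4) [link_bin & cfg_changed -> tag_release]. Adds tag_release.
tag_release first appears in round 4.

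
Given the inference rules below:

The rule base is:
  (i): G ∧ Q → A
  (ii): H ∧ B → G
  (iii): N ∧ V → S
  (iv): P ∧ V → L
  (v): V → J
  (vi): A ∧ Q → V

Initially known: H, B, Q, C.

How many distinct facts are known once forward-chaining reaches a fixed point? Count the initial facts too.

Round 1 fires (ii), giving G.
Round 2 fires (i), giving A.
Round 3 fires (vi), giving V.
Round 4 fires (v), giving J.
Closure: {A, B, C, G, H, J, Q, V} — 8 facts.

8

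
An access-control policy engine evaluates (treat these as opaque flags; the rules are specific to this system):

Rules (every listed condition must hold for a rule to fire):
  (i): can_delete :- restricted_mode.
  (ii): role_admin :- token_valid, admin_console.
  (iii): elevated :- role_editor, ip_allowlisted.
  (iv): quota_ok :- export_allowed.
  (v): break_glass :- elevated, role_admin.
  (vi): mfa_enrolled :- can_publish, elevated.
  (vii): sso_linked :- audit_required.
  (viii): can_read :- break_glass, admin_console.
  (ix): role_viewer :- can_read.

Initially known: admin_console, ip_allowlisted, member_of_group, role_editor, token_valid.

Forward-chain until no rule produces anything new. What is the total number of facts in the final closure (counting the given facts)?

10

[1] (ii) [role_admin :- token_valid, admin_console.]; (iii) [elevated :- role_editor, ip_allowlisted.]. ⇒ new: role_admin, elevated.
[2] (v) [break_glass :- elevated, role_admin.]. ⇒ new: break_glass.
[3] (viii) [can_read :- break_glass, admin_console.]. ⇒ new: can_read.
[4] (ix) [role_viewer :- can_read.]. ⇒ new: role_viewer.
Closure: {admin_console, break_glass, can_read, elevated, ip_allowlisted, member_of_group, role_admin, role_editor, role_viewer, token_valid} — 10 facts.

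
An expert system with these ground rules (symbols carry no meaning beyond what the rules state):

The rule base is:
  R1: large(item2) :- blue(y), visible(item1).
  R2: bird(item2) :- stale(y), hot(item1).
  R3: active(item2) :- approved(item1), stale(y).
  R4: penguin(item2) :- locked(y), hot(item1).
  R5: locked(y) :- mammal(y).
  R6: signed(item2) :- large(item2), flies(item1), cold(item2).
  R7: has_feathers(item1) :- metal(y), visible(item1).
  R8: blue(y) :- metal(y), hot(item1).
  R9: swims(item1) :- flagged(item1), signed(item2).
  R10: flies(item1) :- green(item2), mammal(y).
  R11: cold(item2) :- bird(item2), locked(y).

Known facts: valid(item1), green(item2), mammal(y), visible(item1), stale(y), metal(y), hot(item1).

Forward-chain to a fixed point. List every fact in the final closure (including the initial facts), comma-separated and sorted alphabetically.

Round 1 — R2, R5, R7, R8, R10, derive bird(item2), locked(y), has_feathers(item1), blue(y), flies(item1).
Round 2 — R1, R4, R11, derive large(item2), penguin(item2), cold(item2).
Round 3 — R6, derive signed(item2).

bird(item2), blue(y), cold(item2), flies(item1), green(item2), has_feathers(item1), hot(item1), large(item2), locked(y), mammal(y), metal(y), penguin(item2), signed(item2), stale(y), valid(item1), visible(item1)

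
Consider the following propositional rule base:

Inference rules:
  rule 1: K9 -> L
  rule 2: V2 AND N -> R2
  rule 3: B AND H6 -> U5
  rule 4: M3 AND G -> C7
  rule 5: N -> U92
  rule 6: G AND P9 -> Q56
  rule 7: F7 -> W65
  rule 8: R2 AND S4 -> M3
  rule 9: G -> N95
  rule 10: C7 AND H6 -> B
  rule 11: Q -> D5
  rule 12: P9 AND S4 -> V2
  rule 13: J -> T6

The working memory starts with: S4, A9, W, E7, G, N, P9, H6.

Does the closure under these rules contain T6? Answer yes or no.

Round 1: rule 5 [N -> U92]; rule 6 [G AND P9 -> Q56]; rule 9 [G -> N95]; rule 12 [P9 AND S4 -> V2]. New: U92, Q56, N95, V2.
Round 2: rule 2 [V2 AND N -> R2]. New: R2.
Round 3: rule 8 [R2 AND S4 -> M3]. New: M3.
Round 4: rule 4 [M3 AND G -> C7]. New: C7.
Round 5: rule 10 [C7 AND H6 -> B]. New: B.
Round 6: rule 3 [B AND H6 -> U5]. New: U5.
Fixed point reached. T6 is concluded only by rule 13; rule 13 needs J (never derived).

no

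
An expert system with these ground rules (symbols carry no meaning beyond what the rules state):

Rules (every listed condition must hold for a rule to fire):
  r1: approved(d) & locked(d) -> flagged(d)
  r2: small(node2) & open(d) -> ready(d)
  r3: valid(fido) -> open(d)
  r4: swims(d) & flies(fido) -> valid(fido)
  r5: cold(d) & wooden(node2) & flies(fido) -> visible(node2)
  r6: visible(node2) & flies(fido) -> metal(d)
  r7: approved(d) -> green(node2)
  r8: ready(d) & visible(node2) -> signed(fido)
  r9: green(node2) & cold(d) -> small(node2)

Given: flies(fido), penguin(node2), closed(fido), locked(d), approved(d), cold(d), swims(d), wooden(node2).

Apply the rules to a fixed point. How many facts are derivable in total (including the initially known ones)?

17

Round 1: r1 [approved(d) & locked(d) -> flagged(d)]; r4 [swims(d) & flies(fido) -> valid(fido)]; r5 [cold(d) & wooden(node2) & flies(fido) -> visible(node2)]; r7 [approved(d) -> green(node2)]. Adds flagged(d), valid(fido), visible(node2), green(node2).
Round 2: r3 [valid(fido) -> open(d)]; r6 [visible(node2) & flies(fido) -> metal(d)]; r9 [green(node2) & cold(d) -> small(node2)]. Adds open(d), metal(d), small(node2).
Round 3: r2 [small(node2) & open(d) -> ready(d)]. Adds ready(d).
Round 4: r8 [ready(d) & visible(node2) -> signed(fido)]. Adds signed(fido).
Closure: {approved(d), closed(fido), cold(d), flagged(d), flies(fido), green(node2), locked(d), metal(d), open(d), penguin(node2), ready(d), signed(fido), small(node2), swims(d), valid(fido), visible(node2), wooden(node2)} — 17 facts.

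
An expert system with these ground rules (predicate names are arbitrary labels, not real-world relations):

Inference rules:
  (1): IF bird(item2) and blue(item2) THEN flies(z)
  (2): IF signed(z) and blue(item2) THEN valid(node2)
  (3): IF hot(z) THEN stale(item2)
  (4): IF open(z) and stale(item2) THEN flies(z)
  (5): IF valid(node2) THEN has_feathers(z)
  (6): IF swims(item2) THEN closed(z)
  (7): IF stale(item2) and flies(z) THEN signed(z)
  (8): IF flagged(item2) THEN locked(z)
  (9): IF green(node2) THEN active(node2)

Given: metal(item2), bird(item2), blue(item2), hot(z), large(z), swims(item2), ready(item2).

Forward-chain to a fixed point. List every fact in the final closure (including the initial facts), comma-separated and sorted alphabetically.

bird(item2), blue(item2), closed(z), flies(z), has_feathers(z), hot(z), large(z), metal(item2), ready(item2), signed(z), stale(item2), swims(item2), valid(node2)

[1] (1) [IF bird(item2) and blue(item2) THEN flies(z)]; (3) [IF hot(z) THEN stale(item2)]; (6) [IF swims(item2) THEN closed(z)]. ⇒ new: flies(z), stale(item2), closed(z).
[2] (7) [IF stale(item2) and flies(z) THEN signed(z)]. ⇒ new: signed(z).
[3] (2) [IF signed(z) and blue(item2) THEN valid(node2)]. ⇒ new: valid(node2).
[4] (5) [IF valid(node2) THEN has_feathers(z)]. ⇒ new: has_feathers(z).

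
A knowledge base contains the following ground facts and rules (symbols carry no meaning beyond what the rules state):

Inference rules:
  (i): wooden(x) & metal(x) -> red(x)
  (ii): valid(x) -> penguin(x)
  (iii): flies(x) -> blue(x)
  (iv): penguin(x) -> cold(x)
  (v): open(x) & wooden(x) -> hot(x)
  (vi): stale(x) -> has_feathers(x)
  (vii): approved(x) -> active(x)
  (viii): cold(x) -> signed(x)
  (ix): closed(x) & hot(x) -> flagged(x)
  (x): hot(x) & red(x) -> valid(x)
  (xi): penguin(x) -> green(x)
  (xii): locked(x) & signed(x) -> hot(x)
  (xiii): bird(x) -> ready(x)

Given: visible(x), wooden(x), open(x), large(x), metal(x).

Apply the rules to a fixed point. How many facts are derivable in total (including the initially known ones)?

12

Round 1 — (i), (v), derive red(x), hot(x).
Round 2 — (x), derive valid(x).
Round 3 — (ii), derive penguin(x).
Round 4 — (iv), (xi), derive cold(x), green(x).
Round 5 — (viii), derive signed(x).
Closure: {cold(x), green(x), hot(x), large(x), metal(x), open(x), penguin(x), red(x), signed(x), valid(x), visible(x), wooden(x)} — 12 facts.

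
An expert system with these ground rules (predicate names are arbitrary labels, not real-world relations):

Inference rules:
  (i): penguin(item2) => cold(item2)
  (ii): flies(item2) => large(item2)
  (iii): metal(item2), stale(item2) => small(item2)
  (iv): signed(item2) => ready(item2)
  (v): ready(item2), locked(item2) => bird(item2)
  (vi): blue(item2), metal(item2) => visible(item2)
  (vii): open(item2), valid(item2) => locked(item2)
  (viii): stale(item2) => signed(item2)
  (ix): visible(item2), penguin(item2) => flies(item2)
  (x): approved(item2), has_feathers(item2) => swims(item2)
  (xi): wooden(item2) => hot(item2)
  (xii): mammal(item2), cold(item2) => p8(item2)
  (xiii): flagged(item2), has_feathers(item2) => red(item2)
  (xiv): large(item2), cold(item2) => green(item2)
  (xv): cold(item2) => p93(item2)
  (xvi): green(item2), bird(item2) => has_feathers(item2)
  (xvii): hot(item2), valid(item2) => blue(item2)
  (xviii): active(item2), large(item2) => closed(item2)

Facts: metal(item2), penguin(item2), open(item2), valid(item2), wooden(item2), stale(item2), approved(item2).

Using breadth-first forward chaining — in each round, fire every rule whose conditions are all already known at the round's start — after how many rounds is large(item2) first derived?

Round 1: (i) [penguin(item2) => cold(item2)]; (iii) [metal(item2), stale(item2) => small(item2)]; (vii) [open(item2), valid(item2) => locked(item2)]; (viii) [stale(item2) => signed(item2)]; (xi) [wooden(item2) => hot(item2)]. New: cold(item2), small(item2), locked(item2), signed(item2), hot(item2).
Round 2: (iv) [signed(item2) => ready(item2)]; (xv) [cold(item2) => p93(item2)]; (xvii) [hot(item2), valid(item2) => blue(item2)]. New: ready(item2), p93(item2), blue(item2).
Round 3: (v) [ready(item2), locked(item2) => bird(item2)]; (vi) [blue(item2), metal(item2) => visible(item2)]. New: bird(item2), visible(item2).
Round 4: (ix) [visible(item2), penguin(item2) => flies(item2)]. New: flies(item2).
Round 5: (ii) [flies(item2) => large(item2)]. New: large(item2).
large(item2) first appears in round 5.

5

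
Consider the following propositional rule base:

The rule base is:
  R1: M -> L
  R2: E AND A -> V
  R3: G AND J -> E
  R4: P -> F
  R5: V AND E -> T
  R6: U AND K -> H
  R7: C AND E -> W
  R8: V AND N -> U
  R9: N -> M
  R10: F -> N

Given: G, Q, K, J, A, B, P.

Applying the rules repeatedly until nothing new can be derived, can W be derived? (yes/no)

no

Round 1: R3 [G AND J -> E]; R4 [P -> F]. New: E, F.
Round 2: R2 [E AND A -> V]; R10 [F -> N]. New: V, N.
Round 3: R5 [V AND E -> T]; R8 [V AND N -> U]; R9 [N -> M]. New: T, U, M.
Round 4: R1 [M -> L]; R6 [U AND K -> H]. New: L, H.
Fixed point reached. W is concluded only by R7; R7 needs C (never derived).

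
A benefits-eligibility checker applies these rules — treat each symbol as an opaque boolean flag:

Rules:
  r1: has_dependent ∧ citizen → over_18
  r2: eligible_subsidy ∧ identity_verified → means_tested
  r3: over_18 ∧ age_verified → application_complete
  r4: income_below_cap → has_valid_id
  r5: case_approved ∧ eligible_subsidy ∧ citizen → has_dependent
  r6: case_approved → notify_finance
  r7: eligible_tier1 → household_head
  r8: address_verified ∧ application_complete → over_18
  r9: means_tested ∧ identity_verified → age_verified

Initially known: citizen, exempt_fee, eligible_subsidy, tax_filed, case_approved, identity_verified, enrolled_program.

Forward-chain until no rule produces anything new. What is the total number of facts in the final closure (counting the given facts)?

Round 1: r2 [eligible_subsidy ∧ identity_verified → means_tested]; r5 [case_approved ∧ eligible_subsidy ∧ citizen → has_dependent]; r6 [case_approved → notify_finance]. New: means_tested, has_dependent, notify_finance.
Round 2: r1 [has_dependent ∧ citizen → over_18]; r9 [means_tested ∧ identity_verified → age_verified]. New: over_18, age_verified.
Round 3: r3 [over_18 ∧ age_verified → application_complete]. New: application_complete.
Closure: {age_verified, application_complete, case_approved, citizen, eligible_subsidy, enrolled_program, exempt_fee, has_dependent, identity_verified, means_tested, notify_finance, over_18, tax_filed} — 13 facts.

13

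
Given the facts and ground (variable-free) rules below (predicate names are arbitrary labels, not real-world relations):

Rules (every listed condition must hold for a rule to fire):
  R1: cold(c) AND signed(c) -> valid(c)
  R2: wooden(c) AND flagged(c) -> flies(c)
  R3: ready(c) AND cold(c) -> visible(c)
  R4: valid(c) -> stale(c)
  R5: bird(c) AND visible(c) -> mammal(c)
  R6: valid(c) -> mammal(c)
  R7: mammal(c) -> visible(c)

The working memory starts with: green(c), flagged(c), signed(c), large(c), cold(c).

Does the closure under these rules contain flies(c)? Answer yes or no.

no

Round 1: R1 [cold(c) AND signed(c) -> valid(c)]. New: valid(c).
Round 2: R4 [valid(c) -> stale(c)]; R6 [valid(c) -> mammal(c)]. New: stale(c), mammal(c).
Round 3: R7 [mammal(c) -> visible(c)]. New: visible(c).
Fixed point reached. flies(c) is concluded only by R2; R2 needs wooden(c) (never derived).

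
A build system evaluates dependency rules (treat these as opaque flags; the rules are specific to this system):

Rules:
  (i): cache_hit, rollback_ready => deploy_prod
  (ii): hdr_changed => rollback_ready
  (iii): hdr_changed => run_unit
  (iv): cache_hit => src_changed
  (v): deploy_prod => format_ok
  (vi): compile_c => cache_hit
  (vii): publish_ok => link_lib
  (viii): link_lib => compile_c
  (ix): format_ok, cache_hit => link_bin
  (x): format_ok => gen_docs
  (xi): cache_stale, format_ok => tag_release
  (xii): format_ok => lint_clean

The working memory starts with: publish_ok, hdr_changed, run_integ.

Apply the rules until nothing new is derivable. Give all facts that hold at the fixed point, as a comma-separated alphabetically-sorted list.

cache_hit, compile_c, deploy_prod, format_ok, gen_docs, hdr_changed, link_bin, link_lib, lint_clean, publish_ok, rollback_ready, run_integ, run_unit, src_changed

Round 1: (ii) [hdr_changed => rollback_ready]; (iii) [hdr_changed => run_unit]; (vii) [publish_ok => link_lib]. Adds rollback_ready, run_unit, link_lib.
Round 2: (viii) [link_lib => compile_c]. Adds compile_c.
Round 3: (vi) [compile_c => cache_hit]. Adds cache_hit.
Round 4: (i) [cache_hit, rollback_ready => deploy_prod]; (iv) [cache_hit => src_changed]. Adds deploy_prod, src_changed.
Round 5: (v) [deploy_prod => format_ok]. Adds format_ok.
Round 6: (ix) [format_ok, cache_hit => link_bin]; (x) [format_ok => gen_docs]; (xii) [format_ok => lint_clean]. Adds link_bin, gen_docs, lint_clean.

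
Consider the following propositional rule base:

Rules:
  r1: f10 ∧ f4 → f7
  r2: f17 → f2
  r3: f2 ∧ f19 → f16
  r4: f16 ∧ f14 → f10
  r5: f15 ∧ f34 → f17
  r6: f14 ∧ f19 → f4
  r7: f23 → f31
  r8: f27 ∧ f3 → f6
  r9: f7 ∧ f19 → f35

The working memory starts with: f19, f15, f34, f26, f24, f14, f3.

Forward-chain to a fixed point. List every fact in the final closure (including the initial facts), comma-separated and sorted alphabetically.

Round 1 — r5, r6, derive f17, f4.
Round 2 — r2, derive f2.
Round 3 — r3, derive f16.
Round 4 — r4, derive f10.
Round 5 — r1, derive f7.
Round 6 — r9, derive f35.

f10, f14, f15, f16, f17, f19, f2, f24, f26, f3, f34, f35, f4, f7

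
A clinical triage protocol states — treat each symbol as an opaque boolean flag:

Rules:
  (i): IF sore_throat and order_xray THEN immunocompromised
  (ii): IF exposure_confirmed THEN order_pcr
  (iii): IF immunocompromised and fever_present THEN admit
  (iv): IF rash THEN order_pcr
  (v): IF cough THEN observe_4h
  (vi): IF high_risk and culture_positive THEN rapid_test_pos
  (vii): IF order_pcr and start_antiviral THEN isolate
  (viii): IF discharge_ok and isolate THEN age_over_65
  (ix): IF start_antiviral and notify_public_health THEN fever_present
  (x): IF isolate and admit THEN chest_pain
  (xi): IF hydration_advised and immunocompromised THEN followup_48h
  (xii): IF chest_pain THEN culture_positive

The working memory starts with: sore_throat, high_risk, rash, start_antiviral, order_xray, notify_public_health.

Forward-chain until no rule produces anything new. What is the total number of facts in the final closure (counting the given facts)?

Round 1: (i) [IF sore_throat and order_xray THEN immunocompromised]; (iv) [IF rash THEN order_pcr]; (ix) [IF start_antiviral and notify_public_health THEN fever_present]. New: immunocompromised, order_pcr, fever_present.
Round 2: (iii) [IF immunocompromised and fever_present THEN admit]; (vii) [IF order_pcr and start_antiviral THEN isolate]. New: admit, isolate.
Round 3: (x) [IF isolate and admit THEN chest_pain]. New: chest_pain.
Round 4: (xii) [IF chest_pain THEN culture_positive]. New: culture_positive.
Round 5: (vi) [IF high_risk and culture_positive THEN rapid_test_pos]. New: rapid_test_pos.
Closure: {admit, chest_pain, culture_positive, fever_present, high_risk, immunocompromised, isolate, notify_public_health, order_pcr, order_xray, rapid_test_pos, rash, sore_throat, start_antiviral} — 14 facts.

14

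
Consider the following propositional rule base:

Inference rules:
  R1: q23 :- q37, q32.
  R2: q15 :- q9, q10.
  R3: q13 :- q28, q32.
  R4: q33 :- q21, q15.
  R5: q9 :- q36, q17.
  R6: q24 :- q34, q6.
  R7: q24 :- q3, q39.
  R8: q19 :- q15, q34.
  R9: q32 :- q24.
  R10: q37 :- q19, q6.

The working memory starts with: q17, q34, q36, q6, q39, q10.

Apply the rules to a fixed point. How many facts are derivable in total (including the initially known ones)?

[1] R5 [q9 :- q36, q17.]; R6 [q24 :- q34, q6.]. ⇒ new: q9, q24.
[2] R2 [q15 :- q9, q10.]; R9 [q32 :- q24.]. ⇒ new: q15, q32.
[3] R8 [q19 :- q15, q34.]. ⇒ new: q19.
[4] R10 [q37 :- q19, q6.]. ⇒ new: q37.
[5] R1 [q23 :- q37, q32.]. ⇒ new: q23.
Closure: {q10, q15, q17, q19, q23, q24, q32, q34, q36, q37, q39, q6, q9} — 13 facts.

13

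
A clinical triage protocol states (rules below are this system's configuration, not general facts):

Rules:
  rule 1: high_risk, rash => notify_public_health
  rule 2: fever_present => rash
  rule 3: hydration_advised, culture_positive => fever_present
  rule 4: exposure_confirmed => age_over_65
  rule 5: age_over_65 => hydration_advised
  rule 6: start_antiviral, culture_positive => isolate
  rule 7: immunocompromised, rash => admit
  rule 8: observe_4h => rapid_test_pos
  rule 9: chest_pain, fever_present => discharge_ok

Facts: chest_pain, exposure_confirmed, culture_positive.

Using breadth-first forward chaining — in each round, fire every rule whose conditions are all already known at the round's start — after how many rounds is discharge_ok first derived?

4

Round 1: rule 4 [exposure_confirmed => age_over_65]. New: age_over_65.
Round 2: rule 5 [age_over_65 => hydration_advised]. New: hydration_advised.
Round 3: rule 3 [hydration_advised, culture_positive => fever_present]. New: fever_present.
Round 4: rule 2 [fever_present => rash]; rule 9 [chest_pain, fever_present => discharge_ok]. New: rash, discharge_ok.
discharge_ok first appears in round 4.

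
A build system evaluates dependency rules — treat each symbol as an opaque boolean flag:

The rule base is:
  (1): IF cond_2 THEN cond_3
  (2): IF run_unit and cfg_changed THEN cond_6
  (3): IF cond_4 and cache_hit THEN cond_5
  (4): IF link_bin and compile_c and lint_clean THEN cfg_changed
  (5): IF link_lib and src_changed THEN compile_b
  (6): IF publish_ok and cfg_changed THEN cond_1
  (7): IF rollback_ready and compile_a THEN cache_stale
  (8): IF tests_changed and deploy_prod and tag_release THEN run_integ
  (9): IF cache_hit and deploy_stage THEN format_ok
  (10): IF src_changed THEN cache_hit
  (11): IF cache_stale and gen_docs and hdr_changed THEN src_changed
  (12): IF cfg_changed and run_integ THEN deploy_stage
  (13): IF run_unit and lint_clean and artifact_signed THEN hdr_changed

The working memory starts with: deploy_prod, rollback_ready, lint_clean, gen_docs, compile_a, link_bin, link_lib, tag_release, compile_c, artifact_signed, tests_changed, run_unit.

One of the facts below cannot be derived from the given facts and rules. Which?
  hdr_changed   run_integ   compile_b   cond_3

cond_3

Round 1: (4) [IF link_bin and compile_c and lint_clean THEN cfg_changed]; (7) [IF rollback_ready and compile_a THEN cache_stale]; (8) [IF tests_changed and deploy_prod and tag_release THEN run_integ]; (13) [IF run_unit and lint_clean and artifact_signed THEN hdr_changed]. New: cfg_changed, cache_stale, run_integ, hdr_changed.
Round 2: (2) [IF run_unit and cfg_changed THEN cond_6]; (11) [IF cache_stale and gen_docs and hdr_changed THEN src_changed]; (12) [IF cfg_changed and run_integ THEN deploy_stage]. New: cond_6, src_changed, deploy_stage.
Round 3: (5) [IF link_lib and src_changed THEN compile_b]; (10) [IF src_changed THEN cache_hit]. New: compile_b, cache_hit.
Round 4: (9) [IF cache_hit and deploy_stage THEN format_ok]. New: format_ok.
Derived: hdr_changed (round 1), compile_b (round 3), run_integ (round 1). cond_3 never appears in any round.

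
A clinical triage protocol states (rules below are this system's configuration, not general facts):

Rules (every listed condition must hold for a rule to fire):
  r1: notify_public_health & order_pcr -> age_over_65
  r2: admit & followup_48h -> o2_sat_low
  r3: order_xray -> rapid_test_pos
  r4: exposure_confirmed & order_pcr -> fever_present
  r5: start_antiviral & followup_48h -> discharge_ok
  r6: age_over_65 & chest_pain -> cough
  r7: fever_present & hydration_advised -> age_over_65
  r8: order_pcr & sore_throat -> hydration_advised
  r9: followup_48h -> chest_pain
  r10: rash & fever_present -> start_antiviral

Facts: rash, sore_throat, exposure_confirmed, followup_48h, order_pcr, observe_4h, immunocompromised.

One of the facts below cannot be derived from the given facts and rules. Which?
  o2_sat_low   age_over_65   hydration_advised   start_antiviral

o2_sat_low

Round 1: r4 [exposure_confirmed & order_pcr -> fever_present]; r8 [order_pcr & sore_throat -> hydration_advised]; r9 [followup_48h -> chest_pain]. Adds fever_present, hydration_advised, chest_pain.
Round 2: r7 [fever_present & hydration_advised -> age_over_65]; r10 [rash & fever_present -> start_antiviral]. Adds age_over_65, start_antiviral.
Round 3: r5 [start_antiviral & followup_48h -> discharge_ok]; r6 [age_over_65 & chest_pain -> cough]. Adds discharge_ok, cough.
Derived: hydration_advised (round 1), start_antiviral (round 2), age_over_65 (round 2). o2_sat_low never appears in any round.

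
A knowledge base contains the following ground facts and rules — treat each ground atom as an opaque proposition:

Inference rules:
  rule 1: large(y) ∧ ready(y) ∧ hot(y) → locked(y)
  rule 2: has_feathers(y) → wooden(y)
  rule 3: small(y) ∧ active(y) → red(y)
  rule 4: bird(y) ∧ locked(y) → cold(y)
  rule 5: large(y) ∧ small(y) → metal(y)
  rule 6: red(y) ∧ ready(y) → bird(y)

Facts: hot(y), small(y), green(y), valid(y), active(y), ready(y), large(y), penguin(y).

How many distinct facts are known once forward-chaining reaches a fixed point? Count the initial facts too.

Round 1 fires rule 1, rule 3, rule 5, giving locked(y), red(y), metal(y).
Round 2 fires rule 6, giving bird(y).
Round 3 fires rule 4, giving cold(y).
Closure: {active(y), bird(y), cold(y), green(y), hot(y), large(y), locked(y), metal(y), penguin(y), ready(y), red(y), small(y), valid(y)} — 13 facts.

13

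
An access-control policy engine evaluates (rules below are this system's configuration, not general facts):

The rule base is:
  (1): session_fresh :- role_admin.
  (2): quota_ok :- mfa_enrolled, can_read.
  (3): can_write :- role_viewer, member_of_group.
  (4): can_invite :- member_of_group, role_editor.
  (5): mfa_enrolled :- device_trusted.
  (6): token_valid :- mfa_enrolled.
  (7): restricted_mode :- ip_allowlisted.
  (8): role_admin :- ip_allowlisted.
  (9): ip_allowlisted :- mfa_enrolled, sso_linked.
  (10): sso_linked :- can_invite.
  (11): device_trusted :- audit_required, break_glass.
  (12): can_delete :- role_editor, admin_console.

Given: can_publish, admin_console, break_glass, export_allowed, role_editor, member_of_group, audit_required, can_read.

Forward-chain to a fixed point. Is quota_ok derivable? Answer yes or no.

yes

Round 1 — (4), (11), (12), derive can_invite, device_trusted, can_delete.
Round 2 — (5), (10), derive mfa_enrolled, sso_linked.
Round 3 — (2), (6), (9), derive quota_ok, token_valid, ip_allowlisted.
Round 4 — (7), (8), derive restricted_mode, role_admin.
Round 5 — (1), derive session_fresh.
quota_ok appears in round 3, so it is derivable.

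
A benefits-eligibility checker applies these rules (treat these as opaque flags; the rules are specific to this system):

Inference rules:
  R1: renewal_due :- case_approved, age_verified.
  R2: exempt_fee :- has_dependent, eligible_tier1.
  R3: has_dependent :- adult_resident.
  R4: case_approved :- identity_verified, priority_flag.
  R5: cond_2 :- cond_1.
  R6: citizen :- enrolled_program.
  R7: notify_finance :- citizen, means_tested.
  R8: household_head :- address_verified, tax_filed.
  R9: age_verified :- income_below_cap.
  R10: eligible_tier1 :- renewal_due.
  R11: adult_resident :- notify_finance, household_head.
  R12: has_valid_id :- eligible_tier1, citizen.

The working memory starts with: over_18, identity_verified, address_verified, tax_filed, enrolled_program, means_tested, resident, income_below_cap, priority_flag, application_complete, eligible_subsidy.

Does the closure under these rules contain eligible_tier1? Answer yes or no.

yes

Round 1: R4 [case_approved :- identity_verified, priority_flag.]; R6 [citizen :- enrolled_program.]; R8 [household_head :- address_verified, tax_filed.]; R9 [age_verified :- income_below_cap.]. New: case_approved, citizen, household_head, age_verified.
Round 2: R1 [renewal_due :- case_approved, age_verified.]; R7 [notify_finance :- citizen, means_tested.]. New: renewal_due, notify_finance.
Round 3: R10 [eligible_tier1 :- renewal_due.]; R11 [adult_resident :- notify_finance, household_head.]. New: eligible_tier1, adult_resident.
Round 4: R3 [has_dependent :- adult_resident.]; R12 [has_valid_id :- eligible_tier1, citizen.]. New: has_dependent, has_valid_id.
Round 5: R2 [exempt_fee :- has_dependent, eligible_tier1.]. New: exempt_fee.
eligible_tier1 appears in round 3, so it is derivable.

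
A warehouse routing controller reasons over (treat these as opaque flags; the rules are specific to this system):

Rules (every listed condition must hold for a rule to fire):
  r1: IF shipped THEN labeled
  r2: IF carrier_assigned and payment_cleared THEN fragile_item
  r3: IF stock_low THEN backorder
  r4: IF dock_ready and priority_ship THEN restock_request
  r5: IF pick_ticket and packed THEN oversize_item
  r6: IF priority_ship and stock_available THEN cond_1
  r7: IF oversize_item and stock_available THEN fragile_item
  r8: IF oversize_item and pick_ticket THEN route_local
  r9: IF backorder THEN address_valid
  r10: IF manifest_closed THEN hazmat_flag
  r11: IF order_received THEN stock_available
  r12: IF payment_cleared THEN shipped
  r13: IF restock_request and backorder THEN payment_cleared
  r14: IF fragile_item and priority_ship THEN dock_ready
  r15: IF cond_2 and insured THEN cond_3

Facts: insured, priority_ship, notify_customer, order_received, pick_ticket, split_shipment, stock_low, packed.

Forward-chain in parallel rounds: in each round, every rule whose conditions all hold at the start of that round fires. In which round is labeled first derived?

[1] r3 [IF stock_low THEN backorder]; r5 [IF pick_ticket and packed THEN oversize_item]; r11 [IF order_received THEN stock_available]. ⇒ new: backorder, oversize_item, stock_available.
[2] r6 [IF priority_ship and stock_available THEN cond_1]; r7 [IF oversize_item and stock_available THEN fragile_item]; r8 [IF oversize_item and pick_ticket THEN route_local]; r9 [IF backorder THEN address_valid]. ⇒ new: cond_1, fragile_item, route_local, address_valid.
[3] r14 [IF fragile_item and priority_ship THEN dock_ready]. ⇒ new: dock_ready.
[4] r4 [IF dock_ready and priority_ship THEN restock_request]. ⇒ new: restock_request.
[5] r13 [IF restock_request and backorder THEN payment_cleared]. ⇒ new: payment_cleared.
[6] r12 [IF payment_cleared THEN shipped]. ⇒ new: shipped.
[7] r1 [IF shipped THEN labeled]. ⇒ new: labeled.
labeled first appears in round 7.

7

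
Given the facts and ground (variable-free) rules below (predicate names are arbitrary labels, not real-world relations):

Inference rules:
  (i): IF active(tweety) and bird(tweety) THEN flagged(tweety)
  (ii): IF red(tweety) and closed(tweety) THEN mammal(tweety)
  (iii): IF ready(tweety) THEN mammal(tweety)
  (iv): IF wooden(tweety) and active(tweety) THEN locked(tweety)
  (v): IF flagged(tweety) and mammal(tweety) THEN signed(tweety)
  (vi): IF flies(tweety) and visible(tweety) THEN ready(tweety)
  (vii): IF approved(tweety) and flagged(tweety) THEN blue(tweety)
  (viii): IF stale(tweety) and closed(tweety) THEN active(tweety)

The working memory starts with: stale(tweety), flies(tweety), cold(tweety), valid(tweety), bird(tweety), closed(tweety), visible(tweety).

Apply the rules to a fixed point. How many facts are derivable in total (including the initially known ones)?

Round 1: (vi) [IF flies(tweety) and visible(tweety) THEN ready(tweety)]; (viii) [IF stale(tweety) and closed(tweety) THEN active(tweety)]. New: ready(tweety), active(tweety).
Round 2: (i) [IF active(tweety) and bird(tweety) THEN flagged(tweety)]; (iii) [IF ready(tweety) THEN mammal(tweety)]. New: flagged(tweety), mammal(tweety).
Round 3: (v) [IF flagged(tweety) and mammal(tweety) THEN signed(tweety)]. New: signed(tweety).
Closure: {active(tweety), bird(tweety), closed(tweety), cold(tweety), flagged(tweety), flies(tweety), mammal(tweety), ready(tweety), signed(tweety), stale(tweety), valid(tweety), visible(tweety)} — 12 facts.

12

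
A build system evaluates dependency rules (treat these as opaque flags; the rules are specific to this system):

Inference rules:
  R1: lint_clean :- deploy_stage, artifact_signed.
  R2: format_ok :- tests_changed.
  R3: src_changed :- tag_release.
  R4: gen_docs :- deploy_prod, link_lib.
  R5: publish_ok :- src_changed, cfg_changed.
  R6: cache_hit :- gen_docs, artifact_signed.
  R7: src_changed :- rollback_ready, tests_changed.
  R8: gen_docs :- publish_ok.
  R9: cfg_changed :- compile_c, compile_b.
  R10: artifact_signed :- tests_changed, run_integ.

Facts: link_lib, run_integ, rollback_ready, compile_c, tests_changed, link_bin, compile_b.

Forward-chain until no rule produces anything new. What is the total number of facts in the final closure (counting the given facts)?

Round 1 — R2, R7, R9, R10, derive format_ok, src_changed, cfg_changed, artifact_signed.
Round 2 — R5, derive publish_ok.
Round 3 — R8, derive gen_docs.
Round 4 — R6, derive cache_hit.
Closure: {artifact_signed, cache_hit, cfg_changed, compile_b, compile_c, format_ok, gen_docs, link_bin, link_lib, publish_ok, rollback_ready, run_integ, src_changed, tests_changed} — 14 facts.

14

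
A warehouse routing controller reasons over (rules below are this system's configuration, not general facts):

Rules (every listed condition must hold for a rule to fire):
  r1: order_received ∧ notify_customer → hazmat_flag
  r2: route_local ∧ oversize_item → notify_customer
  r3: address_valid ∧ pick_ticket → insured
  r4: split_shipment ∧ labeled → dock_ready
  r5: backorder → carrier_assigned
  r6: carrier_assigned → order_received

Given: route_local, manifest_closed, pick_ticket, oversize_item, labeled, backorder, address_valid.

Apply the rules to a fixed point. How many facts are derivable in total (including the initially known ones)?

12

Round 1: r2 [route_local ∧ oversize_item → notify_customer]; r3 [address_valid ∧ pick_ticket → insured]; r5 [backorder → carrier_assigned]. Adds notify_customer, insured, carrier_assigned.
Round 2: r6 [carrier_assigned → order_received]. Adds order_received.
Round 3: r1 [order_received ∧ notify_customer → hazmat_flag]. Adds hazmat_flag.
Closure: {address_valid, backorder, carrier_assigned, hazmat_flag, insured, labeled, manifest_closed, notify_customer, order_received, oversize_item, pick_ticket, route_local} — 12 facts.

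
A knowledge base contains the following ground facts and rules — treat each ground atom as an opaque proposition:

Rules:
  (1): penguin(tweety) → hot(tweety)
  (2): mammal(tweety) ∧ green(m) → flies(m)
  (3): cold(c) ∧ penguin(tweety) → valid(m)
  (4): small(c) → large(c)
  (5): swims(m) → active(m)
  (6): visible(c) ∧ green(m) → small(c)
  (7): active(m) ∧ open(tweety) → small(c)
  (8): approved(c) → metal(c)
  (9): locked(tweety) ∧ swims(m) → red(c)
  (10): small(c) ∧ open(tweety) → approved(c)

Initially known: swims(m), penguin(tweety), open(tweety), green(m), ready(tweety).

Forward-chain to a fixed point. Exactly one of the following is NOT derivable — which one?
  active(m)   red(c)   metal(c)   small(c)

red(c)

Round 1 — (1), (5), derive hot(tweety), active(m).
Round 2 — (7), derive small(c).
Round 3 — (4), (10), derive large(c), approved(c).
Round 4 — (8), derive metal(c).
Derived: metal(c) (round 4), active(m) (round 1), small(c) (round 2). red(c) never appears in any round.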